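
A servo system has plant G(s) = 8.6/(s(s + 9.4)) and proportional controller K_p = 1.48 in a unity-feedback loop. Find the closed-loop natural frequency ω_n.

ω_n = 3.57 rad/s

1 + K_p·G(s) = 0 gives s² + 9.4s + 12.73 = 0.
Matching s² + 2ζω_n s + ω_n²: ω_n = √12.73 = 3.568 rad/s and 2ζω_n = 9.4, so ζ = 9.4/(2·3.568) = 1.32.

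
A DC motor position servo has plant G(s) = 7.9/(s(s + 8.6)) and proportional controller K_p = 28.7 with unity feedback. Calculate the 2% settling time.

T_s ≈ 0.93 s

From 1 + K_pG(s) = 0: s² + 8.6s + 226.7 = 0 ⇒ ω_n = 15.06, ζ = 0.2856.
2% settling time T_s ≈ 4/(ζω_n) = 4/4.3 = 0.93 s.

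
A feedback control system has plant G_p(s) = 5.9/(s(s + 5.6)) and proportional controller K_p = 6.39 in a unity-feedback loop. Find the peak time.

Closed-loop characteristic equation: s² + 5.6s + 37.7 = 0, so ω_n = 6.14 rad/s and ζ = 5.6/(2·6.14) = 0.456.
Damped frequency ω_d = ω_n√(1−ζ²) = 5.465 rad/s, so peak time T_p = π/ω_d = 0.575 s.

T_p = 0.575 s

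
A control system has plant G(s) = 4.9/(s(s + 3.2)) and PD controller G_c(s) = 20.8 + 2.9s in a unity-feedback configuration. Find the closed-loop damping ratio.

Forward path: (20.8 + 2.9s)·4.9/(s(s+3.2)). The closed-loop characteristic equation is s² + (3.2 + 4.9·2.9)s + 4.9·20.8 = 0.
That is s² + 17.41s + 101.9 = 0, so ω_n = 10.1 rad/s and ζ = 17.41/(2·10.1) = 0.8623.

ζ = 0.862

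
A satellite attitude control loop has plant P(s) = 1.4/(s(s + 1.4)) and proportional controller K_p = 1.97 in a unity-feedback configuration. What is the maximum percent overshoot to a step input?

23.2%

From 1 + K_pP(s) = 0: s² + 1.4s + 2.758 = 0 ⇒ ω_n = 1.661, ζ = 0.4215.
%OS = 100·exp(−πζ/√(1−ζ²)) = 100·exp(−π·0.4215/√0.8223) = 23.2%.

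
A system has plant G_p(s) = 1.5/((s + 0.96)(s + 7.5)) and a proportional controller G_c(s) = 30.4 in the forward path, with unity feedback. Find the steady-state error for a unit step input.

0.136

The loop is type 0. Static position error constant K_pos = G_c(0)·G_p(0) = 30.4·0.2083 = 6.333.
Steady-state error to a unit step: e_ss = 1/(1+K_pos) = 1/7.333 = 0.136.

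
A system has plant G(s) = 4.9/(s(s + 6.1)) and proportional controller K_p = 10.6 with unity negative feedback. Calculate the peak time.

T_p = 0.481 s

Closed-loop characteristic equation: s² + 6.1s + 51.94 = 0, so ω_n = 7.207 rad/s and ζ = 6.1/(2·7.207) = 0.4232.
Damped frequency ω_d = ω_n√(1−ζ²) = 6.53 rad/s, so peak time T_p = π/ω_d = 0.481 s.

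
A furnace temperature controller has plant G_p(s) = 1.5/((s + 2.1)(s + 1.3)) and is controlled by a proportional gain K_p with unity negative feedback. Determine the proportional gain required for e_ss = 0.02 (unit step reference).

For a type-0 loop with proportional control, e_ss = 1/(1 + K_p·G_p(0)).
G_p(0) = 0.5495. Require 1/(1 + K_p·0.5495) = 0.02, so 1 + 0.5495·K_p = 50.
K_p = (50 − 1)/0.5495 = 89.2.

K_p = 89.2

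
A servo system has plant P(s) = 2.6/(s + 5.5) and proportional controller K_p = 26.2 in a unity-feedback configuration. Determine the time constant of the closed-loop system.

Closed-loop transfer function: T(s) = K_p·P(s)/(1 + K_p·P(s)) = 68.12/(s + 5.5 + 68.12) = 68.12/(s + 73.62).
Time constant τ = 1/73.62 = 0.0136 s.

τ = 0.0136 s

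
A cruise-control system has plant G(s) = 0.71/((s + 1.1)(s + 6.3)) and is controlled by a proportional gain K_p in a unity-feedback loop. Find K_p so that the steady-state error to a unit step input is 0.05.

K_p = 185

Steady-state error for a unit step on this type-0 loop is 1/(1 + K_p·G(0)).
G(0) = 0.1025. Require 1/(1 + K_p·0.1025) = 0.05, so 1 + 0.1025·K_p = 20.
K_p = (20 − 1)/0.1025 = 185.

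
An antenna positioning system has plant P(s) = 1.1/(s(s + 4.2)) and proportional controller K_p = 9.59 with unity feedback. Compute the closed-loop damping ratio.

With unity feedback the closed-loop characteristic equation is s² + 4.2s + 9.59·1.1 = s² + 4.2s + 10.55 = 0.
Matching s² + 2ζω_n s + ω_n²: ω_n = √10.55 = 3.248 rad/s and 2ζω_n = 4.2, so ζ = 4.2/(2·3.248) = 0.647.

ζ = 0.647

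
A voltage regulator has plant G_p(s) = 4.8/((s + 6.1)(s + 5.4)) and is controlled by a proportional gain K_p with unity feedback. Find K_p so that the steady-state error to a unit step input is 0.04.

K_p = 165

Steady-state error for a unit step on this type-0 loop is 1/(1 + K_p·G_p(0)).
G_p(0) = 0.1457. Require 1/(1 + K_p·0.1457) = 0.04, so 1 + 0.1457·K_p = 25.
K_p = (25 − 1)/0.1457 = 165.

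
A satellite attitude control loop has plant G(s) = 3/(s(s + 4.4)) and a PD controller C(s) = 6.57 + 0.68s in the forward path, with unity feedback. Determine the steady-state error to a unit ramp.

0.223

The loop has one pole at the origin (type 1). Velocity error constant K_v = lim_{s→0} s·C(s)G(s) = 6.57·3/4.4 = 4.48.
Steady-state error to a unit ramp: e_ss = 1/K_v = 0.223.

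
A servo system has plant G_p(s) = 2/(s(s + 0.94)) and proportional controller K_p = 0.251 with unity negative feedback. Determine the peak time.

Closed-loop characteristic equation: s² + 0.94s + 0.502 = 0, so ω_n = 0.7085 rad/s and ζ = 0.94/(2·0.7085) = 0.6634.
Damped frequency ω_d = ω_n√(1−ζ²) = 0.5302 rad/s, so peak time T_p = π/ω_d = 5.93 s.

T_p = 5.93 s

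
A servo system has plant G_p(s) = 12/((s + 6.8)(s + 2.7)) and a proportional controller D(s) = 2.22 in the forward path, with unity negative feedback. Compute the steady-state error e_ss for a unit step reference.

The loop is type 0. Static position error constant K_pos = D(0)·G_p(0) = 2.22·0.6536 = 1.451.
Steady-state error to a unit step: e_ss = 1/(1+K_pos) = 1/2.451 = 0.408.

0.408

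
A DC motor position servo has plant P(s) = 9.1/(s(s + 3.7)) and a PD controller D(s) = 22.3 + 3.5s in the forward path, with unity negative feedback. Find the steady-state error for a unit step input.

0

The open loop D(s)P(s) has a pole at the origin (type 1), so the static position error constant is infinite and e_ss = 1/(1+∞) = 0.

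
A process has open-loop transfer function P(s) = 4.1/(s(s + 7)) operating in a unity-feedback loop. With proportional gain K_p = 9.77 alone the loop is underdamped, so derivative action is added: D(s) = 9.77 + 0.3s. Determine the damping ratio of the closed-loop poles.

ζ = 0.65

Forward path: (9.77 + 0.3s)·4.1/(s(s+7)). The closed-loop characteristic equation is s² + (7 + 4.1·0.3)s + 4.1·9.77 = 0.
That is s² + 8.23s + 40.06 = 0, so ω_n = 6.329 rad/s and ζ = 8.23/(2·6.329) = 0.6502.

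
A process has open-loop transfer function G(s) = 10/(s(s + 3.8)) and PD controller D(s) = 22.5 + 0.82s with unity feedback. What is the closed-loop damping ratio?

ζ = 0.4

Forward path: (22.5 + 0.82s)·10/(s(s+3.8)). The closed-loop characteristic equation is s² + (3.8 + 10·0.82)s + 10·22.5 = 0.
That is s² + 12s + 225 = 0, so ω_n = 15 rad/s and ζ = 12/(2·15) = 0.4.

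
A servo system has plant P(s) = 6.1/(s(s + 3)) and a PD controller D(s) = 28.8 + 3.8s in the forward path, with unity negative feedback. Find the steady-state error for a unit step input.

The open loop D(s)P(s) has a pole at the origin (type 1), so the static position error constant is infinite and e_ss = 1/(1+∞) = 0.

0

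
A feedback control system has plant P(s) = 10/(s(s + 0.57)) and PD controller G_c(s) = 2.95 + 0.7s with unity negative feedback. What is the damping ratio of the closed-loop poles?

Forward path: (2.95 + 0.7s)·10/(s(s+0.57)). The closed-loop characteristic equation is s² + (0.57 + 10·0.7)s + 10·2.95 = 0.
That is s² + 7.57s + 29.5 = 0, so ω_n = 5.431 rad/s and ζ = 7.57/(2·5.431) = 0.6969.

ζ = 0.697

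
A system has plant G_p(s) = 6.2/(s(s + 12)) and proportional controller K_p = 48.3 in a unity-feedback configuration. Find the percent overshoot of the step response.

31.3%

The closed-loop denominator s² + 12s + 299.5 gives ω_n = √299.5 = 17.3 and ζ = 12/(2ω_n) = 0.3467.
%OS = 100·exp(−πζ/√(1−ζ²)) = 100·exp(−π·0.3467/√0.8798) = 31.3%.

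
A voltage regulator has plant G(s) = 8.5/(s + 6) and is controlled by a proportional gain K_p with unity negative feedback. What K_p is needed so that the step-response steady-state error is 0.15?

K_p = 4

Steady-state error for a unit step on this type-0 loop is 1/(1 + K_p·G(0)).
G(0) = 1.417. Require 1/(1 + K_p·1.417) = 0.15, so 1 + 1.417·K_p = 6.667.
K_p = (6.667 − 1)/1.417 = 4.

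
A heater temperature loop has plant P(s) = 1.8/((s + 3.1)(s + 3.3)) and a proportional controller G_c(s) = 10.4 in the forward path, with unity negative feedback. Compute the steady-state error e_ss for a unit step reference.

The loop is type 0. Static position error constant K_pos = G_c(0)·P(0) = 10.4·0.176 = 1.83.
Steady-state error to a unit step: e_ss = 1/(1+K_pos) = 1/2.83 = 0.353.

0.353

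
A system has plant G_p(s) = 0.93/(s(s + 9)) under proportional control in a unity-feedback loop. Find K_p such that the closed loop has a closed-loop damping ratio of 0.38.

Closed-loop characteristic equation: s² + 9s + K_p·0.93 = 0.
So ω_n = √(0.93K_p) and 2ζω_n = 9, giving ζ = 9/(2√(0.93K_p)).
Setting ζ = 0.38: √(0.93K_p) = 9/(2·0.38) = 11.84, so K_p = 140.2/0.93 = 151.

K_p = 151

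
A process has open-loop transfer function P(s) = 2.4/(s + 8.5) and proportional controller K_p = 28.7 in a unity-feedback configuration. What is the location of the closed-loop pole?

Closed-loop transfer function: T(s) = K_p·P(s)/(1 + K_p·P(s)) = 68.88/(s + 8.5 + 68.88) = 68.88/(s + 77.38).
The closed-loop pole is at s = −77.38.

s = -77.38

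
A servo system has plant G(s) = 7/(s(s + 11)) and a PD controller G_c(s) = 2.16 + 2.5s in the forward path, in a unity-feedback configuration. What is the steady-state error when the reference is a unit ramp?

The loop has one pole at the origin (type 1). Velocity error constant K_v = lim_{s→0} s·G_c(s)G(s) = 2.16·7/11 = 1.375.
Steady-state error to a unit ramp: e_ss = 1/K_v = 0.728.

0.728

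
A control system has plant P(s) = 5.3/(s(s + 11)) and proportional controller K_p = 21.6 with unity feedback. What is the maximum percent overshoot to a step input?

15.2%

Closed-loop characteristic equation: s² + 11s + 114.5 = 0, so ω_n = 10.7 rad/s and ζ = 11/(2·10.7) = 0.514.
%OS = 100·exp(−πζ/√(1−ζ²)) = 100·exp(−π·0.514/√0.7358) = 15.2%.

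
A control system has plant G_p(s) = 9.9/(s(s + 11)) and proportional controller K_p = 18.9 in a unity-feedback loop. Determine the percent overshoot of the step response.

25.2%

Closed-loop characteristic equation: s² + 11s + 187.1 = 0, so ω_n = 13.68 rad/s and ζ = 11/(2·13.68) = 0.4021.
%OS = 100·exp(−πζ/√(1−ζ²)) = 100·exp(−π·0.4021/√0.8383) = 25.2%.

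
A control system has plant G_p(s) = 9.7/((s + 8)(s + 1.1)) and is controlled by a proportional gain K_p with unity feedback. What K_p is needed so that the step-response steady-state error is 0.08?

K_p = 10.4

Steady-state error for a unit step on this type-0 loop is 1/(1 + K_p·G_p(0)).
G_p(0) = 1.102. Require 1/(1 + K_p·1.102) = 0.08, so 1 + 1.102·K_p = 12.5.
K_p = (12.5 − 1)/1.102 = 10.4.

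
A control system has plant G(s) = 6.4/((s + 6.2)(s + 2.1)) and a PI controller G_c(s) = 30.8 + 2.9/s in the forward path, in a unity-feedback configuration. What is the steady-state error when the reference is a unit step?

The open loop G_c(s)G(s) has a pole at the origin (type 1), so the static position error constant is infinite and e_ss = 1/(1+∞) = 0.

0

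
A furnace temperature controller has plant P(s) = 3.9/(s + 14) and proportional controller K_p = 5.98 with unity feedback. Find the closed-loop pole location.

s = -37.32

Closed-loop transfer function: T(s) = K_p·P(s)/(1 + K_p·P(s)) = 23.32/(s + 14 + 23.32) = 23.32/(s + 37.32).
The closed-loop pole is at s = −37.32.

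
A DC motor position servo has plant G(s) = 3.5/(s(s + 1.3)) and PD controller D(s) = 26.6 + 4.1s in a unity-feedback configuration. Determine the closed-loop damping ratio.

Forward path: (26.6 + 4.1s)·3.5/(s(s+1.3)). The closed-loop characteristic equation is s² + (1.3 + 3.5·4.1)s + 3.5·26.6 = 0.
That is s² + 15.65s + 93.1 = 0, so ω_n = 9.649 rad/s and ζ = 15.65/(2·9.649) = 0.811.

ζ = 0.811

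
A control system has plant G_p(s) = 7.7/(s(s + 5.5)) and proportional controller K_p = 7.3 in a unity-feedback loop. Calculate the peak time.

Closed-loop characteristic equation: s² + 5.5s + 56.21 = 0, so ω_n = 7.497 rad/s and ζ = 5.5/(2·7.497) = 0.3668.
Damped frequency ω_d = ω_n√(1−ζ²) = 6.975 rad/s, so peak time T_p = π/ω_d = 0.45 s.

T_p = 0.45 s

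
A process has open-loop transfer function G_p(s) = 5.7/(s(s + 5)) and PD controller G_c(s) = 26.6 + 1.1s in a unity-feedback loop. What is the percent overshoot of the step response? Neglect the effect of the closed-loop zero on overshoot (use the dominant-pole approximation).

Forward path: (26.6 + 1.1s)·5.7/(s(s+5)). The closed-loop characteristic equation is s² + (5 + 5.7·1.1)s + 5.7·26.6 = 0.
That is s² + 11.27s + 151.6 = 0, so ω_n = 12.31 rad/s and ζ = 11.27/(2·12.31) = 0.4576.
%OS = 100·exp(−πζ/√(1−ζ²)) = 19.9%.

19.9%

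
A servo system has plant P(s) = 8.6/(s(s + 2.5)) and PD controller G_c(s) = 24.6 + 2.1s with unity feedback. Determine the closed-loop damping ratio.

Forward path: (24.6 + 2.1s)·8.6/(s(s+2.5)). The closed-loop characteristic equation is s² + (2.5 + 8.6·2.1)s + 8.6·24.6 = 0.
That is s² + 20.56s + 211.6 = 0, so ω_n = 14.55 rad/s and ζ = 20.56/(2·14.55) = 0.7068.

ζ = 0.707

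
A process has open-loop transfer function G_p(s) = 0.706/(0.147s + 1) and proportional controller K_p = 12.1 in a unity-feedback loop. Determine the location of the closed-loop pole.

s = -64.92

Closed loop: T(s) = K_p·G_p/(1+K_p·G_p) = 8.543/(0.147s + 1 + 8.543), with pole at s = −(1 + 8.543)/0.147 = −64.92.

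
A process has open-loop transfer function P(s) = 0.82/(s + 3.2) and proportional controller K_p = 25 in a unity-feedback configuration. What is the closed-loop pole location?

Closed-loop transfer function: T(s) = K_p·P(s)/(1 + K_p·P(s)) = 20.5/(s + 3.2 + 20.5) = 20.5/(s + 23.7).
The closed-loop pole is at s = −23.7.

s = -23.7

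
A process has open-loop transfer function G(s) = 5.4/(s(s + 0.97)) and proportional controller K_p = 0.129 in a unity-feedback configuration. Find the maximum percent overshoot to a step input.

Closed-loop characteristic equation: s² + 0.97s + 0.6966 = 0, so ω_n = 0.8346 rad/s and ζ = 0.97/(2·0.8346) = 0.5811.
%OS = 100·exp(−πζ/√(1−ζ²)) = 100·exp(−π·0.5811/√0.6623) = 10.6%.

10.6%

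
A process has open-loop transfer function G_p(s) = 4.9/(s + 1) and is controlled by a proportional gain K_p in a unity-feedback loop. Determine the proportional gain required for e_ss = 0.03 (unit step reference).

K_p = 6.6

Steady-state error for a unit step on this type-0 loop is 1/(1 + K_p·G_p(0)).
G_p(0) = 4.9. Require 1/(1 + K_p·4.9) = 0.03, so 1 + 4.9·K_p = 33.33.
K_p = (33.33 − 1)/4.9 = 6.6.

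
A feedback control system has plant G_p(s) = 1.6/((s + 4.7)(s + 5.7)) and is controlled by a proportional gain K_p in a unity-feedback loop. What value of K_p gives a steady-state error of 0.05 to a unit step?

K_p = 318

The loop is type 0, so e_ss(step) = 1/(1 + K_pos) with K_pos = K_p·G_p(0).
G_p(0) = 0.05972. Require 1/(1 + K_p·0.05972) = 0.05, so 1 + 0.05972·K_p = 20.
K_p = (20 − 1)/0.05972 = 318.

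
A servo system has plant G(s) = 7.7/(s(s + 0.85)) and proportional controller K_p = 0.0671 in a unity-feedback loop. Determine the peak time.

From 1 + K_pG(s) = 0: s² + 0.85s + 0.5167 = 0 ⇒ ω_n = 0.7188, ζ = 0.5913.
Damped frequency ω_d = ω_n√(1−ζ²) = 0.5797 rad/s, so peak time T_p = π/ω_d = 5.42 s.

T_p = 5.42 s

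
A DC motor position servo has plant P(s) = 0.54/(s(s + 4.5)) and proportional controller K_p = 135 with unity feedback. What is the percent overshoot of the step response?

The closed-loop denominator s² + 4.5s + 72.9 gives ω_n = √72.9 = 8.538 and ζ = 4.5/(2ω_n) = 0.2635.
%OS = 100·exp(−πζ/√(1−ζ²)) = 100·exp(−π·0.2635/√0.9306) = 42.4%.

42.4%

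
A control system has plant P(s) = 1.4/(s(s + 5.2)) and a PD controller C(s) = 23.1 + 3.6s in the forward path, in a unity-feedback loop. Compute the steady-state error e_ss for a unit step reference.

0

The open loop C(s)P(s) has a pole at the origin (type 1), so the static position error constant is infinite and e_ss = 1/(1+∞) = 0.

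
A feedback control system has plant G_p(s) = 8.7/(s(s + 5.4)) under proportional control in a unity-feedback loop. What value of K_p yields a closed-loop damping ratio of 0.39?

K_p = 5.51

Closed-loop characteristic equation: s² + 5.4s + K_p·8.7 = 0.
So ω_n = √(8.7K_p) and 2ζω_n = 5.4, giving ζ = 5.4/(2√(8.7K_p)).
Setting ζ = 0.39: √(8.7K_p) = 5.4/(2·0.39) = 6.923, so K_p = 47.93/8.7 = 5.51.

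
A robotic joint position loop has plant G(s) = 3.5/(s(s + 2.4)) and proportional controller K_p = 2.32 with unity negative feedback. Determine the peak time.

From 1 + K_pG(s) = 0: s² + 2.4s + 8.12 = 0 ⇒ ω_n = 2.85, ζ = 0.4211.
Damped frequency ω_d = ω_n√(1−ζ²) = 2.585 rad/s, so peak time T_p = π/ω_d = 1.22 s.

T_p = 1.22 s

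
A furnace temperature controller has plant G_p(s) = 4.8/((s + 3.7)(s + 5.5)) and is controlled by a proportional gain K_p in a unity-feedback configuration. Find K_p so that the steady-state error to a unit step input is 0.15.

The loop is type 0, so e_ss(step) = 1/(1 + K_pos) with K_pos = K_p·G_p(0).
G_p(0) = 0.2359. Require 1/(1 + K_p·0.2359) = 0.15, so 1 + 0.2359·K_p = 6.667.
K_p = (6.667 − 1)/0.2359 = 24.

K_p = 24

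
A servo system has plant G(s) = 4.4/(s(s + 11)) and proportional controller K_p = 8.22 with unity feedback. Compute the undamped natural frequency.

The closed-loop denominator is s(s+11) + 8.22·4.4 = s² + 11s + 36.17.
Matching s² + 2ζω_n s + ω_n²: ω_n = √36.17 = 6.014 rad/s and 2ζω_n = 11, so ζ = 11/(2·6.014) = 0.915.

ω_n = 6.01 rad/s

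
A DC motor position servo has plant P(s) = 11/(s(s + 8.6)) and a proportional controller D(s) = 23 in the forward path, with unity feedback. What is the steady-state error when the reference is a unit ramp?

0.034

The loop has one pole at the origin (type 1). Velocity error constant K_v = lim_{s→0} s·D(s)P(s) = 23·11/8.6 = 29.42.
Steady-state error to a unit ramp: e_ss = 1/K_v = 0.034.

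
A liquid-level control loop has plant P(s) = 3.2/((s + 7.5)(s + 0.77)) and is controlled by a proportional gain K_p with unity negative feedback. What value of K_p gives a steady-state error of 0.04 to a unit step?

Steady-state error for a unit step on this type-0 loop is 1/(1 + K_p·P(0)).
P(0) = 0.5541. Require 1/(1 + K_p·0.5541) = 0.04, so 1 + 0.5541·K_p = 25.
K_p = (25 − 1)/0.5541 = 43.3.

K_p = 43.3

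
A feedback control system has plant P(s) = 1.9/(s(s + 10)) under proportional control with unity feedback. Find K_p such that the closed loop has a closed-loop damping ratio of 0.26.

Closed-loop characteristic equation: s² + 10s + K_p·1.9 = 0.
So ω_n = √(1.9K_p) and 2ζω_n = 10, giving ζ = 10/(2√(1.9K_p)).
Setting ζ = 0.26: √(1.9K_p) = 10/(2·0.26) = 19.23, so K_p = 369.8/1.9 = 195.

K_p = 195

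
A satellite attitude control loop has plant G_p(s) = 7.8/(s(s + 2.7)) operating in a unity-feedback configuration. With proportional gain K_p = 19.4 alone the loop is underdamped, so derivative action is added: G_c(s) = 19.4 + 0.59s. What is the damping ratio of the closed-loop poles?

ζ = 0.297

Forward path: (19.4 + 0.59s)·7.8/(s(s+2.7)). The closed-loop characteristic equation is s² + (2.7 + 7.8·0.59)s + 7.8·19.4 = 0.
That is s² + 7.302s + 151.3 = 0, so ω_n = 12.3 rad/s and ζ = 7.302/(2·12.3) = 0.2968.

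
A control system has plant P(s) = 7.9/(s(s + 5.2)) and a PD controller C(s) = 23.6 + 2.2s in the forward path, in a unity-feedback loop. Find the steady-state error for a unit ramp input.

The loop has one pole at the origin (type 1). Velocity error constant K_v = lim_{s→0} s·C(s)P(s) = 23.6·7.9/5.2 = 35.85.
Steady-state error to a unit ramp: e_ss = 1/K_v = 0.0279.

0.0279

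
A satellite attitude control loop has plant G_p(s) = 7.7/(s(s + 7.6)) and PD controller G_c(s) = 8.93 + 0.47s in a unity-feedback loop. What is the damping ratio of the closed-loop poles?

ζ = 0.676

Forward path: (8.93 + 0.47s)·7.7/(s(s+7.6)). The closed-loop characteristic equation is s² + (7.6 + 7.7·0.47)s + 7.7·8.93 = 0.
That is s² + 11.22s + 68.76 = 0, so ω_n = 8.292 rad/s and ζ = 11.22/(2·8.292) = 0.6765.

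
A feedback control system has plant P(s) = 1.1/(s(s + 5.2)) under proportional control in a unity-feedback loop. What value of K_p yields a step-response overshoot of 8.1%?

K_p = 15.7

From %OS = 100·exp(−πζ/√(1−ζ²)) = 8.1%, ζ = −ln(0.081)/√(π²+ln²(0.081)) = 0.6247.
Characteristic equation s² + 5.2s + 1.1K_p = 0 gives ζ = 5.2/(2√(1.1K_p)).
Setting ζ = 0.6247: √(1.1K_p) = 5.2/(2·0.6247) = 4.162, so K_p = 17.32/1.1 = 15.7.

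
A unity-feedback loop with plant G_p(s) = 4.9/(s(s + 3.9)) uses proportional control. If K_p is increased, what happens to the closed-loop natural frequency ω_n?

ω_n = √(4.9·K_p), which grows with K_p.

increase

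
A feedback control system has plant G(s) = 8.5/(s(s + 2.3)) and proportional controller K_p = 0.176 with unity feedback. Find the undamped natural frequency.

With unity feedback the closed-loop characteristic equation is s² + 2.3s + 0.176·8.5 = s² + 2.3s + 1.496 = 0.
Matching s² + 2ζω_n s + ω_n²: ω_n = √1.496 = 1.223 rad/s and 2ζω_n = 2.3, so ζ = 2.3/(2·1.223) = 0.94.

ω_n = 1.22 rad/s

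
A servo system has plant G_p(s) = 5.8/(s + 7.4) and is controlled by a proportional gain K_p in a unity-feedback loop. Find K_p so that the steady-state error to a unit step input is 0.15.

K_p = 7.23

For a type-0 loop with proportional control, e_ss = 1/(1 + K_p·G_p(0)).
G_p(0) = 0.7838. Require 1/(1 + K_p·0.7838) = 0.15, so 1 + 0.7838·K_p = 6.667.
K_p = (6.667 − 1)/0.7838 = 7.23.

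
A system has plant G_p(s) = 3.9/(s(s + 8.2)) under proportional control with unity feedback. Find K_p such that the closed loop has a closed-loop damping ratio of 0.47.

K_p = 19.5

Closed-loop characteristic equation: s² + 8.2s + K_p·3.9 = 0.
So ω_n = √(3.9K_p) and 2ζω_n = 8.2, giving ζ = 8.2/(2√(3.9K_p)).
Setting ζ = 0.47: √(3.9K_p) = 8.2/(2·0.47) = 8.723, so K_p = 76.1/3.9 = 19.5.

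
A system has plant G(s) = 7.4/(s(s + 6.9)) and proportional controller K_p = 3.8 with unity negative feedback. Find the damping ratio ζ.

ζ = 0.651

With unity feedback the closed-loop characteristic equation is s² + 6.9s + 3.8·7.4 = s² + 6.9s + 28.12 = 0.
So ω_n² = 28.12 ⇒ ω_n = 5.303 rad/s, and ζ = 6.9/(2ω_n) = 0.651.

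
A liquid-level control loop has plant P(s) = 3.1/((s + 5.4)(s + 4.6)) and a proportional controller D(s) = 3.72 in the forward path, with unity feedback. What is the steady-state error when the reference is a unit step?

0.683

The loop is type 0. Static position error constant K_pos = D(0)·P(0) = 3.72·0.1248 = 0.4643.
Steady-state error to a unit step: e_ss = 1/(1+K_pos) = 1/1.464 = 0.683.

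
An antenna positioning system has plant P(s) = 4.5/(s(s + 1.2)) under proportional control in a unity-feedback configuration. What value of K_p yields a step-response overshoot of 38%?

K_p = 0.923

From %OS = 100·exp(−πζ/√(1−ζ²)) = 38%, ζ = −ln(0.38)/√(π²+ln²(0.38)) = 0.2943.
Characteristic equation s² + 1.2s + 4.5K_p = 0 gives ζ = 1.2/(2√(4.5K_p)).
Setting ζ = 0.2943: √(4.5K_p) = 1.2/(2·0.2943) = 2.038, so K_p = 4.155/4.5 = 0.923.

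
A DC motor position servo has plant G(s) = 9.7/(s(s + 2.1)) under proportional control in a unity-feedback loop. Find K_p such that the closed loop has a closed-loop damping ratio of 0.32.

Closed-loop characteristic equation: s² + 2.1s + K_p·9.7 = 0.
So ω_n = √(9.7K_p) and 2ζω_n = 2.1, giving ζ = 2.1/(2√(9.7K_p)).
Setting ζ = 0.32: √(9.7K_p) = 2.1/(2·0.32) = 3.281, so K_p = 10.77/9.7 = 1.11.

K_p = 1.11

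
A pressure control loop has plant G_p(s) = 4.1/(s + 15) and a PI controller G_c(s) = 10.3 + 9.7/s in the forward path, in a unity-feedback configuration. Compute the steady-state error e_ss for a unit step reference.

0

The open loop G_c(s)G_p(s) has a pole at the origin (type 1), so the static position error constant is infinite and e_ss = 1/(1+∞) = 0.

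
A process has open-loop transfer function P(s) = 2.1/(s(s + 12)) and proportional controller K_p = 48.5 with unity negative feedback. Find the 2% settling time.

T_s ≈ 0.667 s

From 1 + K_pP(s) = 0: s² + 12s + 101.9 = 0 ⇒ ω_n = 10.09, ζ = 0.5945.
2% settling time T_s ≈ 4/(ζω_n) = 4/6 = 0.667 s.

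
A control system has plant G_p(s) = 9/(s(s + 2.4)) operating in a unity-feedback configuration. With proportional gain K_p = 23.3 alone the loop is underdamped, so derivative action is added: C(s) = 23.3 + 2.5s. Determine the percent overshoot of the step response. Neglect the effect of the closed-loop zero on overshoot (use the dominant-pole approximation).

0.505%

Forward path: (23.3 + 2.5s)·9/(s(s+2.4)). The closed-loop characteristic equation is s² + (2.4 + 9·2.5)s + 9·23.3 = 0.
That is s² + 24.9s + 209.7 = 0, so ω_n = 14.48 rad/s and ζ = 24.9/(2·14.48) = 0.8597.
%OS = 100·exp(−πζ/√(1−ζ²)) = 0.505%.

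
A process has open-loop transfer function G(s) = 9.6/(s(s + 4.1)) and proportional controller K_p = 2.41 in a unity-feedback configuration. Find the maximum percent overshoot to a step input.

22.8%

The closed-loop denominator s² + 4.1s + 23.14 gives ω_n = √23.14 = 4.81 and ζ = 4.1/(2ω_n) = 0.4262.
%OS = 100·exp(−πζ/√(1−ζ²)) = 100·exp(−π·0.4262/√0.8184) = 22.8%.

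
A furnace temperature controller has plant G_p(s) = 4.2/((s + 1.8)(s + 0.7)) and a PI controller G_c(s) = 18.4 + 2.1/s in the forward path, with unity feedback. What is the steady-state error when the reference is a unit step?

The open loop G_c(s)G_p(s) has a pole at the origin (type 1), so the static position error constant is infinite and e_ss = 1/(1+∞) = 0.

0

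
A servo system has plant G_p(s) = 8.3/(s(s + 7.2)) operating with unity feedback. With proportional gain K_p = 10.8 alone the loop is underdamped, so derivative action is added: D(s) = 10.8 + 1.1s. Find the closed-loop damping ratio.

ζ = 0.862

Forward path: (10.8 + 1.1s)·8.3/(s(s+7.2)). The closed-loop characteristic equation is s² + (7.2 + 8.3·1.1)s + 8.3·10.8 = 0.
That is s² + 16.33s + 89.64 = 0, so ω_n = 9.468 rad/s and ζ = 16.33/(2·9.468) = 0.8624.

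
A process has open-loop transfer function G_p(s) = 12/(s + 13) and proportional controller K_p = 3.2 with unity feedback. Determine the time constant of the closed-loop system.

Closed-loop transfer function: T(s) = K_p·G_p(s)/(1 + K_p·G_p(s)) = 38.4/(s + 13 + 38.4) = 38.4/(s + 51.4).
Time constant τ = 1/51.4 = 0.0195 s.

τ = 0.0195 s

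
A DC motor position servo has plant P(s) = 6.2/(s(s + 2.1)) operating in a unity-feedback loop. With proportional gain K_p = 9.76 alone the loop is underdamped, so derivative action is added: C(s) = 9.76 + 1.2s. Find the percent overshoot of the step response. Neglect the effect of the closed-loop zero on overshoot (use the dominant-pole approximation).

Forward path: (9.76 + 1.2s)·6.2/(s(s+2.1)). The closed-loop characteristic equation is s² + (2.1 + 6.2·1.2)s + 6.2·9.76 = 0.
That is s² + 9.54s + 60.51 = 0, so ω_n = 7.779 rad/s and ζ = 9.54/(2·7.779) = 0.6132.
%OS = 100·exp(−πζ/√(1−ζ²)) = 8.73%.

8.73%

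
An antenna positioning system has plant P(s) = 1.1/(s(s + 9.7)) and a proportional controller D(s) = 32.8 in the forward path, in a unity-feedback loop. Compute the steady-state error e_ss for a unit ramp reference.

0.269

The loop has one pole at the origin (type 1). Velocity error constant K_v = lim_{s→0} s·D(s)P(s) = 32.8·1.1/9.7 = 3.72.
Steady-state error to a unit ramp: e_ss = 1/K_v = 0.269.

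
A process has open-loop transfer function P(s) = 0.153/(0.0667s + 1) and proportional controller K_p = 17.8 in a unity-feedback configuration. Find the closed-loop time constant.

τ = 0.0179 s

Closed loop: T(s) = K_p·P/(1+K_p·P) = 2.723/(0.0667s + 1 + 2.723), with pole at s = −(1 + 2.723)/0.0667 = −55.82.
Closed-loop time constant τ = 1/55.82 = 0.0179 s.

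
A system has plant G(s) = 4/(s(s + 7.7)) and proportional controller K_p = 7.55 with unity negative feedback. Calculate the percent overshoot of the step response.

4.58%

From 1 + K_pG(s) = 0: s² + 7.7s + 30.2 = 0 ⇒ ω_n = 5.495, ζ = 0.7006.
%OS = 100·exp(−πζ/√(1−ζ²)) = 100·exp(−π·0.7006/√0.5092) = 4.58%.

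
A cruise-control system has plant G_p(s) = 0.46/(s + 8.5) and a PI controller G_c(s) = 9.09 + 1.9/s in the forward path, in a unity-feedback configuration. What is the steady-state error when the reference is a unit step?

0

The open loop G_c(s)G_p(s) has a pole at the origin (type 1), so the static position error constant is infinite and e_ss = 1/(1+∞) = 0.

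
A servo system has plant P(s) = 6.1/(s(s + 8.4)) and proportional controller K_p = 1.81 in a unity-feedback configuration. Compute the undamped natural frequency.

1 + K_p·P(s) = 0 gives s² + 8.4s + 11.04 = 0.
Matching s² + 2ζω_n s + ω_n²: ω_n = √11.04 = 3.323 rad/s and 2ζω_n = 8.4, so ζ = 8.4/(2·3.323) = 1.26.

ω_n = 3.32 rad/s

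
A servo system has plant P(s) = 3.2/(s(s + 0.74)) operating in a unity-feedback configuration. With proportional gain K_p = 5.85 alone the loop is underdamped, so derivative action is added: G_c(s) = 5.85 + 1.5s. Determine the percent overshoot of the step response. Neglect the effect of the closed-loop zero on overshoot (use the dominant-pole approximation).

7.29%

Forward path: (5.85 + 1.5s)·3.2/(s(s+0.74)). The closed-loop characteristic equation is s² + (0.74 + 3.2·1.5)s + 3.2·5.85 = 0.
That is s² + 5.54s + 18.72 = 0, so ω_n = 4.327 rad/s and ζ = 5.54/(2·4.327) = 0.6402.
%OS = 100·exp(−πζ/√(1−ζ²)) = 7.29%.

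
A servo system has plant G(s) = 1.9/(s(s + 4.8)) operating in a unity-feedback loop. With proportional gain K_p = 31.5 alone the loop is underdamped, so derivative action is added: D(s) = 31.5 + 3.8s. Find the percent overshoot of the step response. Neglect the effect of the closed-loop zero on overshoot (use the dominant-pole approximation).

2.07%

Forward path: (31.5 + 3.8s)·1.9/(s(s+4.8)). The closed-loop characteristic equation is s² + (4.8 + 1.9·3.8)s + 1.9·31.5 = 0.
That is s² + 12.02s + 59.85 = 0, so ω_n = 7.736 rad/s and ζ = 12.02/(2·7.736) = 0.7769.
%OS = 100·exp(−πζ/√(1−ζ²)) = 2.07%.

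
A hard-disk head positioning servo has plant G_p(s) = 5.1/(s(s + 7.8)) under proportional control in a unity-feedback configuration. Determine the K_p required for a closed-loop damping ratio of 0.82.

Closed-loop characteristic equation: s² + 7.8s + K_p·5.1 = 0.
So ω_n = √(5.1K_p) and 2ζω_n = 7.8, giving ζ = 7.8/(2√(5.1K_p)).
Setting ζ = 0.82: √(5.1K_p) = 7.8/(2·0.82) = 4.756, so K_p = 22.62/5.1 = 4.44.

K_p = 4.44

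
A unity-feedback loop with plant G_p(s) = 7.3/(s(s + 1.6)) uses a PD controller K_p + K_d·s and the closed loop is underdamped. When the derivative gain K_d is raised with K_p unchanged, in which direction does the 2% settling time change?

Characteristic equation s² + (1.6 + 7.3K_d)s + 7.3K_p = 0: raising K_d increases ζω_n = (1.6+7.3K_d)/2 while the loop stays underdamped, so T_s ≈ 4/(ζω_n) decreases.

decrease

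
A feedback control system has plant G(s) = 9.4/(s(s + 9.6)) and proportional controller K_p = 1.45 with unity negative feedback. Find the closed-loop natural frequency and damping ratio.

With unity feedback the closed-loop characteristic equation is s² + 9.6s + 1.45·9.4 = s² + 9.6s + 13.63 = 0.
Matching s² + 2ζω_n s + ω_n²: ω_n = √13.63 = 3.692 rad/s and 2ζω_n = 9.6, so ζ = 9.6/(2·3.692) = 1.3.

ω_n = 3.69 rad/s, ζ = 1.3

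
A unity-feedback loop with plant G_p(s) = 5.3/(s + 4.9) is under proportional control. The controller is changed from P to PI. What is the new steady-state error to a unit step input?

The integrator makes K_pos = lim_{s→0} C(s)G(s) infinite, so e_ss = 1/(1+K_pos) = 0.

0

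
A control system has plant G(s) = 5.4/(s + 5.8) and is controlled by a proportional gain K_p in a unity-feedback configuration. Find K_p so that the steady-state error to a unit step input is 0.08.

K_p = 12.4

For a type-0 loop with proportional control, e_ss = 1/(1 + K_p·G(0)).
G(0) = 0.931. Require 1/(1 + K_p·0.931) = 0.08, so 1 + 0.931·K_p = 12.5.
K_p = (12.5 − 1)/0.931 = 12.4.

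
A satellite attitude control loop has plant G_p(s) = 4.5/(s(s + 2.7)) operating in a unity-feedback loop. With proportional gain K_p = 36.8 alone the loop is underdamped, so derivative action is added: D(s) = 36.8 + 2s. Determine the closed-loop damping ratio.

ζ = 0.455

Forward path: (36.8 + 2s)·4.5/(s(s+2.7)). The closed-loop characteristic equation is s² + (2.7 + 4.5·2)s + 4.5·36.8 = 0.
That is s² + 11.7s + 165.6 = 0, so ω_n = 12.87 rad/s and ζ = 11.7/(2·12.87) = 0.4546.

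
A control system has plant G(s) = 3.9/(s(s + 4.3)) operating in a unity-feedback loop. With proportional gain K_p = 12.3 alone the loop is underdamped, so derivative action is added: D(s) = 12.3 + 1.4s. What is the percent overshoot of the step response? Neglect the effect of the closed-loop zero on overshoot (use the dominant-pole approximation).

4.42%

Forward path: (12.3 + 1.4s)·3.9/(s(s+4.3)). The closed-loop characteristic equation is s² + (4.3 + 3.9·1.4)s + 3.9·12.3 = 0.
That is s² + 9.76s + 47.97 = 0, so ω_n = 6.926 rad/s and ζ = 9.76/(2·6.926) = 0.7046.
%OS = 100·exp(−πζ/√(1−ζ²)) = 4.42%.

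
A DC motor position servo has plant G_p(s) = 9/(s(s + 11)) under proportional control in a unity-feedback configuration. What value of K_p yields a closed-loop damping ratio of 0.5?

Closed-loop characteristic equation: s² + 11s + K_p·9 = 0.
So ω_n = √(9K_p) and 2ζω_n = 11, giving ζ = 11/(2√(9K_p)).
Setting ζ = 0.5: √(9K_p) = 11/(2·0.5) = 11, so K_p = 121/9 = 13.4.

K_p = 13.4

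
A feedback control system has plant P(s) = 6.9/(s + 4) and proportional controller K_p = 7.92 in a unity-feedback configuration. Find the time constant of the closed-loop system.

τ = 0.0171 s

Closed-loop transfer function: T(s) = K_p·P(s)/(1 + K_p·P(s)) = 54.65/(s + 4 + 54.65) = 54.65/(s + 58.65).
Time constant τ = 1/58.65 = 0.0171 s.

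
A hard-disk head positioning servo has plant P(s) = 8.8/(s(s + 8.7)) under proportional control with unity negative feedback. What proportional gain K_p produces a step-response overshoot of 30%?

K_p = 16.8

From %OS = 100·exp(−πζ/√(1−ζ²)) = 30%, ζ = −ln(0.3)/√(π²+ln²(0.3)) = 0.3579.
Characteristic equation s² + 8.7s + 8.8K_p = 0 gives ζ = 8.7/(2√(8.8K_p)).
Setting ζ = 0.3579: √(8.8K_p) = 8.7/(2·0.3579) = 12.16, so K_p = 147.8/8.8 = 16.8.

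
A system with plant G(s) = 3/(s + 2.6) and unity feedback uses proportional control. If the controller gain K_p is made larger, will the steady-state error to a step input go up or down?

decrease

The position error constant K_pos = K_p·G(0) grows with K_p, and e_ss = 1/(1+K_pos) falls.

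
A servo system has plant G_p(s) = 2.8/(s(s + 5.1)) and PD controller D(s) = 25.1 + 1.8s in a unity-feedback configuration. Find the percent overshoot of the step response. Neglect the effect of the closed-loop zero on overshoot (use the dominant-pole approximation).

Forward path: (25.1 + 1.8s)·2.8/(s(s+5.1)). The closed-loop characteristic equation is s² + (5.1 + 2.8·1.8)s + 2.8·25.1 = 0.
That is s² + 10.14s + 70.28 = 0, so ω_n = 8.383 rad/s and ζ = 10.14/(2·8.383) = 0.6048.
%OS = 100·exp(−πζ/√(1−ζ²)) = 9.2%.

9.2%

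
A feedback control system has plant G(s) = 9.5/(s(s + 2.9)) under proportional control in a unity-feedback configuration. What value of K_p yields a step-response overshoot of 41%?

K_p = 2.97

From %OS = 100·exp(−πζ/√(1−ζ²)) = 41%, ζ = −ln(0.41)/√(π²+ln²(0.41)) = 0.273.
Characteristic equation s² + 2.9s + 9.5K_p = 0 gives ζ = 2.9/(2√(9.5K_p)).
Setting ζ = 0.273: √(9.5K_p) = 2.9/(2·0.273) = 5.311, so K_p = 28.21/9.5 = 2.97.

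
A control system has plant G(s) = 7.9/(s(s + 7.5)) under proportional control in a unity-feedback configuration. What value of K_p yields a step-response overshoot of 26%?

From %OS = 100·exp(−πζ/√(1−ζ²)) = 26%, ζ = −ln(0.26)/√(π²+ln²(0.26)) = 0.3941.
Characteristic equation s² + 7.5s + 7.9K_p = 0 gives ζ = 7.5/(2√(7.9K_p)).
Setting ζ = 0.3941: √(7.9K_p) = 7.5/(2·0.3941) = 9.516, so K_p = 90.55/7.9 = 11.5.

K_p = 11.5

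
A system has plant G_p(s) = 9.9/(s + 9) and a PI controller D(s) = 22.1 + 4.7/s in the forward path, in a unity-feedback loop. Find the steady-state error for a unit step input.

The open loop D(s)G_p(s) has a pole at the origin (type 1), so the static position error constant is infinite and e_ss = 1/(1+∞) = 0.

0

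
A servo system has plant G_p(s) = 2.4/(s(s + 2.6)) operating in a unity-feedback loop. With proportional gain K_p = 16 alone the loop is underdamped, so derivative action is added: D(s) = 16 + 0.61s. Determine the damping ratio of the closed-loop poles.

ζ = 0.328

Forward path: (16 + 0.61s)·2.4/(s(s+2.6)). The closed-loop characteristic equation is s² + (2.6 + 2.4·0.61)s + 2.4·16 = 0.
That is s² + 4.064s + 38.4 = 0, so ω_n = 6.197 rad/s and ζ = 4.064/(2·6.197) = 0.3279.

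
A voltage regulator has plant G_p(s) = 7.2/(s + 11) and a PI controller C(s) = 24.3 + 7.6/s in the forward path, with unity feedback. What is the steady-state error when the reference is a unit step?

0

The open loop C(s)G_p(s) has a pole at the origin (type 1), so the static position error constant is infinite and e_ss = 1/(1+∞) = 0.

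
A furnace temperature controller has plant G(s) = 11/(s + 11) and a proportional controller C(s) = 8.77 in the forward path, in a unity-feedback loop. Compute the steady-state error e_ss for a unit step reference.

0.102

The loop is type 0. Static position error constant K_pos = C(0)·G(0) = 8.77·1 = 8.77.
Steady-state error to a unit step: e_ss = 1/(1+K_pos) = 1/9.77 = 0.102.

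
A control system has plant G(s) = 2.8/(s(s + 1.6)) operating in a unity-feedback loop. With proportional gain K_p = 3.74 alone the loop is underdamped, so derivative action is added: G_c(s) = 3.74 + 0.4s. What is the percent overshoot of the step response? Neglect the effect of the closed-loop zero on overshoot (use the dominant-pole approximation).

Forward path: (3.74 + 0.4s)·2.8/(s(s+1.6)). The closed-loop characteristic equation is s² + (1.6 + 2.8·0.4)s + 2.8·3.74 = 0.
That is s² + 2.72s + 10.47 = 0, so ω_n = 3.236 rad/s and ζ = 2.72/(2·3.236) = 0.4203.
%OS = 100·exp(−πζ/√(1−ζ²)) = 23.3%.

23.3%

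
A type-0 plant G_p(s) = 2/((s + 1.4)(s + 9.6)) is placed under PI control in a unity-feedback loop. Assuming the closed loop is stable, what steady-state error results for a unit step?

The PI controller's integrator makes the forward path type 1, so e_ss to a step is zero.

0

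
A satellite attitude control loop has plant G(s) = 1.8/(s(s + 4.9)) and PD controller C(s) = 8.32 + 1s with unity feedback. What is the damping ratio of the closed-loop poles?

Forward path: (8.32 + 1s)·1.8/(s(s+4.9)). The closed-loop characteristic equation is s² + (4.9 + 1.8·1)s + 1.8·8.32 = 0.
That is s² + 6.7s + 14.98 = 0, so ω_n = 3.87 rad/s and ζ = 6.7/(2·3.87) = 0.8657.

ζ = 0.866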